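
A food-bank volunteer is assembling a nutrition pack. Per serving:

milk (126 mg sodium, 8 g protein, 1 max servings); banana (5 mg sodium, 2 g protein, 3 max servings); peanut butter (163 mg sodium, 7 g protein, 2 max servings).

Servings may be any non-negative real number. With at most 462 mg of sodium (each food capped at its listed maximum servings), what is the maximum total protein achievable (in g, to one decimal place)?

27.8 g

Protein per mg sodium: banana 0.4, milk 0.06349, peanut butter 0.04294.
Take 3 servings of banana: uses 15 mg sodium, +6.0 g protein (running total 6.0 g).
Take 1 serving of milk: uses 126 mg sodium, +8.0 g protein (running total 14.0 g).
Take 1.969 servings of peanut butter: uses 321 mg sodium, +13.8 g protein (running total 27.8 g).
Greedy by best ratio exhausts the sodium allowance optimally: 27.8 g.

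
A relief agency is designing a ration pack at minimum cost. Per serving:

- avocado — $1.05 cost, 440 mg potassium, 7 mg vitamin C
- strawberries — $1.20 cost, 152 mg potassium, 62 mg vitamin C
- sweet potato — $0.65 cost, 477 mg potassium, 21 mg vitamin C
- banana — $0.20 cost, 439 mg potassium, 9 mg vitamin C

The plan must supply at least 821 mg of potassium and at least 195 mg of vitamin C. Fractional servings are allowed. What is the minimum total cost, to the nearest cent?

At the optimum either one food covers both requirements or two foods hit both targets exactly; no other combination can be cheaper.
avocado only: max(821/440, 195/7) = 27.86 servings → $29.25.
strawberries only: max(821/152, 195/62) = 5.401 servings → $6.48.
sweet potato only: max(821/477, 195/21) = 9.286 servings → $6.04.
banana only: max(821/439, 195/9) = 21.67 servings → $4.33.
avocado + strawberries with both tight: 0.811 servings and 3.054 servings → $4.52.
avocado + sweet potato: intersection lies outside the first quadrant.
avocado + banana: intersection lies outside the first quadrant.
strawberries + sweet potato with both tight: 2.872 servings and 0.8059 servings → $3.97.
strawberries + banana with both tight: 3.026 servings and 0.8225 servings → $3.80.
sweet potato + banana: intersection lies outside the first quadrant.
The minimum over all feasible corners is $3.80.

$3.80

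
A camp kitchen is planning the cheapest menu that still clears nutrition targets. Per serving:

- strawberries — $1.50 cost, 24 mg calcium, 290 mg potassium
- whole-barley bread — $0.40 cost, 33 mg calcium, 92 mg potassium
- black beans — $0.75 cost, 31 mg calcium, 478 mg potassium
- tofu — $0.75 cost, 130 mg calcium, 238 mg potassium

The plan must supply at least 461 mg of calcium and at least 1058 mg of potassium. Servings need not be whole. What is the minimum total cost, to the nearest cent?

For a min-cost LP with two ≥-constraints, a basic feasible solution has at most two positive variables.
strawberries only: max(461/24, 1058/290) = 19.21 servings → $28.81.
whole-barley bread only: max(461/33, 1058/92) = 13.97 servings → $5.59.
black beans only: max(461/31, 1058/478) = 14.87 servings → $11.15.
tofu only: max(461/130, 1058/238) = 4.445 servings → $3.33.
strawberries + whole-barley bread with both targets exact would need a negative amount; discard.
strawberries + black beans: the both-tight solution has a negative serving — not a feasible corner.
strawberries + tofu with both tight: 0.8698 servings and 3.386 servings → $3.84.
whole-barley bread + black beans: the both-tight solution has a negative serving — not a feasible corner.
whole-barley bread + tofu with both tight: 6.776 servings and 1.826 servings → $4.08.
black beans + tofu with both tight: 0.5081 servings and 3.425 servings → $2.95.
So the least-cost plan costs $2.95.

$2.95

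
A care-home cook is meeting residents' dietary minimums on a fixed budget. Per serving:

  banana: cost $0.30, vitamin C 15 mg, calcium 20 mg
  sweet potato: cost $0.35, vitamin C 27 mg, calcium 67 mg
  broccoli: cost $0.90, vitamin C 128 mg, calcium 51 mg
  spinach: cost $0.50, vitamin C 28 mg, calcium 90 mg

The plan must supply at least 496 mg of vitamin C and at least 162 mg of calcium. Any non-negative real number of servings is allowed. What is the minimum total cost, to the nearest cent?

$3.49

This is a tiny linear program; its minimum lies at a vertex of the feasible set. List the vertices and price them.
banana only: max(496/15, 162/20) = 33.07 servings → $9.92.
sweet potato only: max(496/27, 162/67) = 18.37 servings → $6.43.
broccoli only: max(496/128, 162/51) = 3.875 servings → $3.49.
spinach only: max(496/28, 162/90) = 17.71 servings → $8.86.
banana + sweet potato: intersection lies outside the first quadrant.
banana + broccoli with both targets exact would need a negative amount; discard.
banana + spinach with both targets exact would need a negative amount; discard.
sweet potato + broccoli: intersection lies outside the first quadrant.
sweet potato + spinach with both targets exact would need a negative amount; discard.
broccoli + spinach with both targets exact would need a negative amount; discard.
Cheapest feasible corner: $3.49.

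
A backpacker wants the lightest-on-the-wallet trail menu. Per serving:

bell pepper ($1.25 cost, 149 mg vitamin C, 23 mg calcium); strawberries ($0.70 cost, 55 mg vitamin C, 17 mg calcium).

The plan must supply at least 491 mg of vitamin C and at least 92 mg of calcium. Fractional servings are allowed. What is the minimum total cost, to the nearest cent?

The cheapest plan sits at a corner of the feasible region — with two constraints it uses at most two foods.
bell pepper only: max(491/149, 92/23) = 4 servings → $5.00.
strawberries only: max(491/55, 92/17) = 8.927 servings → $6.25.
bell pepper + strawberries with both tight: 2.592 servings and 1.905 servings → $4.57.
Cheapest feasible corner: $4.57.

$4.57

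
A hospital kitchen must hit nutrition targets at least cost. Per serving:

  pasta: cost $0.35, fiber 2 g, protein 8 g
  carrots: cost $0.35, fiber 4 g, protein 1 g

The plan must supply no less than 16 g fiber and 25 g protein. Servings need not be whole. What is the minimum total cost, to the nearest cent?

At the optimum either one food covers both requirements or two foods hit both targets exactly; no other combination can be cheaper.
pasta only: max(16/2, 25/8) = 8 servings → $2.80.
carrots only: max(16/4, 25/1) = 25 servings → $8.75.
pasta + carrots with both tight: 2.8 servings and 2.6 servings → $1.89.
Cheapest feasible corner: $1.89.

$1.89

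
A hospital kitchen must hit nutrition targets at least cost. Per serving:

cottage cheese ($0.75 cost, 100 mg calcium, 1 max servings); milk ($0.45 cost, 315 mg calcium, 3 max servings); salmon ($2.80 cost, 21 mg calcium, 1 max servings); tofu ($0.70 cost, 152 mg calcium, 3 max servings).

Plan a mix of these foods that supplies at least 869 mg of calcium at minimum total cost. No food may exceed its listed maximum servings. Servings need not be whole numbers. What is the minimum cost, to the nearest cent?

Cost per mg of calcium: milk $0.0014, tofu $0.0046, cottage cheese $0.0075, salmon $0.1333.
Take 2.759 servings of milk: +869.0 mg calcium for $1.24 (total $1.24, still need 0.0 mg).
Greedy by cheapest-per-mg is optimal for a single linear constraint, so the minimum cost is $1.24.

$1.24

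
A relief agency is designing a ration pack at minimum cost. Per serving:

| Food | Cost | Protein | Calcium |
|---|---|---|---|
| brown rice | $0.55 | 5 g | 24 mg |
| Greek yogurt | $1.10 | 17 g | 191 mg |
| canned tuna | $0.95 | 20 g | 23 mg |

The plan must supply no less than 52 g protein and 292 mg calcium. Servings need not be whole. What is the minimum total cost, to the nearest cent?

$2.87

Compare the cost at each extreme point of the feasible region.
brown rice only: max(52/5, 292/24) = 12.17 servings → $6.69.
Greek yogurt only: max(52/17, 292/191) = 3.059 servings → $3.36.
canned tuna only: max(52/20, 292/23) = 12.7 servings → $12.06.
brown rice + Greek yogurt with both tight: 9.082 servings and 0.3876 servings → $5.42.
brown rice + canned tuna with both targets exact would need a negative amount; discard.
Greek yogurt + canned tuna with both tight: 1.354 servings and 1.449 servings → $2.87.
Cheapest feasible corner: $2.87.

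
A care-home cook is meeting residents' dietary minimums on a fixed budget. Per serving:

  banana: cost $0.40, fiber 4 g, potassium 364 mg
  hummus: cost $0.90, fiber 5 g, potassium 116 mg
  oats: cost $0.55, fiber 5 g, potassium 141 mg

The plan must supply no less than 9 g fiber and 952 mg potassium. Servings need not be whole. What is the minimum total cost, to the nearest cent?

This is a tiny linear program; its minimum lies at a vertex of the feasible set. List the vertices and price them.
banana only: max(9/4, 952/364) = 2.615 servings → $1.05.
hummus only: max(9/5, 952/116) = 8.207 servings → $7.39.
oats only: max(9/5, 952/141) = 6.752 servings → $3.71.
banana + hummus with both targets exact would need a negative amount; discard.
banana + oats: intersection lies outside the first quadrant.
hummus + oats with both targets exact would need a negative amount; discard.
The minimum over all feasible corners is $1.05.

$1.05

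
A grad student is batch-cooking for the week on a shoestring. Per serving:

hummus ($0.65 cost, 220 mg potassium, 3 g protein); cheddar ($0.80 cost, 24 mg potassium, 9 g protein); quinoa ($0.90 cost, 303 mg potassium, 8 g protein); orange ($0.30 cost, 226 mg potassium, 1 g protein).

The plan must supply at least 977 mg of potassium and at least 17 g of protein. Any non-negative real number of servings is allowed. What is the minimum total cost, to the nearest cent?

Two binding constraints pin down two serving amounts, so the optimal mix uses at most two foods. The candidates are each food alone (scaled to the tighter of potassium/protein) and each pair with both constraints tight.
hummus only: max(977/220, 17/3) = 5.667 servings → $3.68.
cheddar only: max(977/24, 17/9) = 40.71 servings → $32.57.
quinoa only: max(977/303, 17/8) = 3.224 servings → $2.90.
orange only: max(977/226, 17/1) = 17 servings → $5.10.
hummus + cheddar with both tight: 4.395 servings and 0.424 servings → $3.20.
hummus + quinoa with both tight: 3.132 servings and 0.9506 servings → $2.89.
hummus + orange: the both-tight solution has a negative serving — not a feasible corner.
cheddar + quinoa: intersection lies outside the first quadrant.
cheddar + orange with both tight: 1.425 servings and 4.172 servings → $2.39.
quinoa + orange with both tight: 1.904 servings and 1.771 servings → $2.24.
The minimum over all feasible corners is $2.24.

$2.24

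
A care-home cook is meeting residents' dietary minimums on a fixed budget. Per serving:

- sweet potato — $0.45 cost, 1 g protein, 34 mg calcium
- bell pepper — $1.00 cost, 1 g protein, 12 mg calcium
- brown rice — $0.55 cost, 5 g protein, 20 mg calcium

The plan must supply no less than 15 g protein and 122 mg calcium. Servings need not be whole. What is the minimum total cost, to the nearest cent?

A basic optimal solution has at most two foods positive. Try each food alone and each pair with both targets met exactly.
sweet potato only: max(15/1, 122/34) = 15 servings → $6.75.
bell pepper only: max(15/1, 122/12) = 15 servings → $15.00.
brown rice only: max(15/5, 122/20) = 6.1 servings → $3.35.
sweet potato + bell pepper with both targets exact would need a negative amount; discard.
sweet potato + brown rice with both tight: 2.067 servings and 2.587 servings → $2.35.
bell pepper + brown rice with both tight: 7.75 servings and 1.45 servings → $8.55.
Cheapest feasible corner: $2.35.

$2.35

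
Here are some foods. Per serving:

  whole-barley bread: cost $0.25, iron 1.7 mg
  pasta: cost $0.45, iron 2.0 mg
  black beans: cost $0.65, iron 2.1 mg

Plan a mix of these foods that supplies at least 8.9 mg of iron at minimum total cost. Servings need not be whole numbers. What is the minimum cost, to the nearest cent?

$1.31

Cost per mg of iron: whole-barley bread $0.1471, pasta $0.2250, black beans $0.3095.
With no serving limits, use only whole-barley bread: 8.9 mg / 1.7 mg = 5.235 servings × $0.25 = $1.31.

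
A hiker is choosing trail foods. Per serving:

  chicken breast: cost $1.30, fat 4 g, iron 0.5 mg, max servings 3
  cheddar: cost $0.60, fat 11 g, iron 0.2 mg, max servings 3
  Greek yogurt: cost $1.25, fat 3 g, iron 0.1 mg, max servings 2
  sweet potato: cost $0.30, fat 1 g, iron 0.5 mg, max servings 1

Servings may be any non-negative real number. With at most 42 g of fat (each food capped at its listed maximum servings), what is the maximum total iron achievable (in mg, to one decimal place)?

Iron per g fat: sweet potato 0.5, chicken breast 0.125, Greek yogurt 0.03333, cheddar 0.01818.
Take 1 serving of sweet potato: uses 1 g fat, +0.5 mg iron (running total 0.5 mg).
Take 3 servings of chicken breast: uses 12 g fat, +1.5 mg iron (running total 2.0 mg).
Take 2 servings of Greek yogurt: uses 6 g fat, +0.2 mg iron (running total 2.2 mg).
Take 2.091 servings of cheddar: uses 23 g fat, +0.4 mg iron (running total 2.6 mg).
Greedy by best ratio exhausts the fat allowance optimally: 2.6 mg.

2.6 mg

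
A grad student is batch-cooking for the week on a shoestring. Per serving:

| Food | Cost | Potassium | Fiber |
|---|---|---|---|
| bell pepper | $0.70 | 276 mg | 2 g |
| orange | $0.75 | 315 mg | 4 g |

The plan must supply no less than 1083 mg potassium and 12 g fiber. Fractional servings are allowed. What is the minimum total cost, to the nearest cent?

bell pepper only: max(1083/276, 12/2) = 6 servings → $4.20.
orange only: max(1083/315, 12/4) = 3.438 servings → $2.58.
bell pepper + orange with both tight: 1.165 servings and 2.418 servings → $2.63.
The minimum over all feasible corners is $2.58.

$2.58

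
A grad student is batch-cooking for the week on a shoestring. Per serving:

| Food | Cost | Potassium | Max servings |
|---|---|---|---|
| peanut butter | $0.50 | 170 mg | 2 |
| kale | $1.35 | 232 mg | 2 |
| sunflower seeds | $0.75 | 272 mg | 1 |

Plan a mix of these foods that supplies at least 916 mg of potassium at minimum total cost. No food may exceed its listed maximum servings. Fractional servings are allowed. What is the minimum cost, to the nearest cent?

$3.52

Cost per mg of potassium: sunflower seeds $0.0028, peanut butter $0.0029, kale $0.0058.
Take 1 serving of sunflower seeds: +272.0 mg potassium for $0.75 (total $0.75, still need 644.0 mg).
Take 2 servings of peanut butter: +340.0 mg potassium for $1.00 (total $1.75, still need 304.0 mg).
Take 1.31 servings of kale: +304.0 mg potassium for $1.77 (total $3.52, still need 0.0 mg).
Greedy by cheapest-per-mg is optimal for a single linear constraint, so the minimum cost is $3.52.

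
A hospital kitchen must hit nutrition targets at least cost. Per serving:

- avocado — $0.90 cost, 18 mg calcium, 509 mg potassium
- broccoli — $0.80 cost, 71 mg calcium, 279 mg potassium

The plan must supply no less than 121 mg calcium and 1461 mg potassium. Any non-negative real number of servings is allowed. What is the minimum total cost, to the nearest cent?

avocado only: max(121/18, 1461/509) = 6.722 servings → $6.05.
broccoli only: max(121/71, 1461/279) = 5.237 servings → $4.19.
avocado + broccoli with both tight: 2.249 servings and 1.134 servings → $2.93.
So the least-cost plan costs $2.93.

$2.93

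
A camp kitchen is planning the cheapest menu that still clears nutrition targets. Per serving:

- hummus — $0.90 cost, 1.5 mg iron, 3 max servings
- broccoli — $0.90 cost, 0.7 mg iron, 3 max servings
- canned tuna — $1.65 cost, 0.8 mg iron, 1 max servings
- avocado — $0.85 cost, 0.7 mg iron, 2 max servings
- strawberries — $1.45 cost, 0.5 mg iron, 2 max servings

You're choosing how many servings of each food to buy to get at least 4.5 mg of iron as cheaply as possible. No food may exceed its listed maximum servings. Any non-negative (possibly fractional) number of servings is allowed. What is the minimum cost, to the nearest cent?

$2.70

Cost per mg of iron: hummus $0.6000, avocado $1.2143, broccoli $1.2857, canned tuna $2.0625, strawberries $2.9000.
Take 3 servings of hummus: +4.5 mg iron for $2.70 (total $2.70, still need 0.0 mg).
Greedy by cheapest-per-mg is optimal for a single linear constraint, so the minimum cost is $2.70.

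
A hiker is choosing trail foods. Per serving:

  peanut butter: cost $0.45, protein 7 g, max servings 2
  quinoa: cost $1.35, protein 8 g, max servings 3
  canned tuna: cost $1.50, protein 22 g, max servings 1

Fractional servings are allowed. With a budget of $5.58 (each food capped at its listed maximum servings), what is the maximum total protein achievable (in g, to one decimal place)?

Protein per dollar: peanut butter 15.56, canned tuna 14.67, quinoa 5.926.
Take 2 servings of peanut butter: spends $0.90, +14.0 g protein (running total 14.0 g).
Take 1 serving of canned tuna: spends $1.50, +22.0 g protein (running total 36.0 g).
Take 2.356 servings of quinoa: spends $3.18, +18.8 g protein (running total 54.8 g).
Filling greedily by protein-per-dollar is optimal for one linear limit, giving 54.8 g.

54.8 g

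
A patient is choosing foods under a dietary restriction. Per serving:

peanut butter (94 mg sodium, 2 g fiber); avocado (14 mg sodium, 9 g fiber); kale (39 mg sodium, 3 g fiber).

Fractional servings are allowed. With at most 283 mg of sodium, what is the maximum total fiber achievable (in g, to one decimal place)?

Fiber per mg sodium: avocado 0.6429, kale 0.07692, peanut butter 0.02128.
With no serving limits, spend the whole sodium allowance on avocado: 283 mg / 14 mg × 9 g = 181.9 g.

181.9 g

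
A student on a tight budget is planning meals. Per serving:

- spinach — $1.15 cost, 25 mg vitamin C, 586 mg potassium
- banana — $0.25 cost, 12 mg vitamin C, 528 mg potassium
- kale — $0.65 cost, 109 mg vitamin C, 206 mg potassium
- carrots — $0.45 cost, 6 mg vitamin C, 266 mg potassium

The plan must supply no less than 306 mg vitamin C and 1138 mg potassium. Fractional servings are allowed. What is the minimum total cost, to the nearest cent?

$2.02

spinach only: max(306/25, 1138/586) = 12.24 servings → $14.08.
banana only: max(306/12, 1138/528) = 25.5 servings → $6.38.
kale only: max(306/109, 1138/206) = 5.524 servings → $3.59.
carrots only: max(306/6, 1138/266) = 51 servings → $22.95.
spinach + banana with both targets exact would need a negative amount; discard.
spinach + kale with both tight: 1.039 servings and 2.569 servings → $2.86.
spinach + carrots with both targets exact would need a negative amount; discard.
banana + kale with both tight: 1.108 servings and 2.685 servings → $2.02.
banana + carrots: intersection lies outside the first quadrant.
kale + carrots with both tight: 2.686 servings and 2.198 servings → $2.74.
Cheapest feasible corner: $2.02.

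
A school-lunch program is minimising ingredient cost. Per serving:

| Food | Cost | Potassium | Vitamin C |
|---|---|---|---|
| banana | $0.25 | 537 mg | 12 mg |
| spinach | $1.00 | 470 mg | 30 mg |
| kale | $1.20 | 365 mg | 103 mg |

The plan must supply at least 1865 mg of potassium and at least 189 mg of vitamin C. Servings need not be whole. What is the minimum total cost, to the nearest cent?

$2.47

Two binding constraints pin down two serving amounts, so the optimal mix uses at most two foods. The candidates are each food alone (scaled to the tighter of potassium/vitamin C) and each pair with both constraints tight.
banana only: max(1865/537, 189/12) = 15.75 servings → $3.94.
spinach only: max(1865/470, 189/30) = 6.3 servings → $6.30.
kale only: max(1865/365, 189/103) = 5.11 servings → $6.13.
banana + spinach: the both-tight solution has a negative serving — not a feasible corner.
banana + kale with both tight: 2.417 servings and 1.553 servings → $2.47.
spinach + kale with both tight: 3.286 servings and 0.8777 servings → $4.34.
Cheapest feasible corner: $2.47.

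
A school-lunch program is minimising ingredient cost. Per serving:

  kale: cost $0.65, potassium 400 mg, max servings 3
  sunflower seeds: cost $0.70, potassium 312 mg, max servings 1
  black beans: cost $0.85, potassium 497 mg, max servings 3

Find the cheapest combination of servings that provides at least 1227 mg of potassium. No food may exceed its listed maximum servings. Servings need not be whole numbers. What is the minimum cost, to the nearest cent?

Cost per mg of potassium: kale $0.0016, black beans $0.0017, sunflower seeds $0.0022.
Take 3 servings of kale: +1200.0 mg potassium for $1.95 (total $1.95, still need 27.0 mg).
Take 0.05433 servings of black beans: +27.0 mg potassium for $0.05 (total $2.00, still need 0.0 mg).
Greedy by cheapest-per-mg is optimal for a single linear constraint, so the minimum cost is $2.00.

$2.00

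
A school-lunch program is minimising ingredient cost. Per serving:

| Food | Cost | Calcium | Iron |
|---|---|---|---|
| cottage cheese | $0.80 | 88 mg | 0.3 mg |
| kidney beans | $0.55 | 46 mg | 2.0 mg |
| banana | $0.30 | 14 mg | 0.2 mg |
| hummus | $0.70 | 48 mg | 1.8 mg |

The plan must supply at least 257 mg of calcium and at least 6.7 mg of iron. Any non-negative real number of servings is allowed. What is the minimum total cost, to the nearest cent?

Minimising a linear cost over {calcium ≥ 257, iron ≥ 6.7, servings ≥ 0} — the optimum is at a vertex, using one or two foods.
cottage cheese only: max(257/88, 6.7/0.3) = 22.33 servings → $17.87.
kidney beans only: max(257/46, 6.7/2.0) = 5.587 servings → $3.07.
banana only: max(257/14, 6.7/0.2) = 33.5 servings → $10.05.
hummus only: max(257/48, 6.7/1.8) = 5.354 servings → $3.75.
cottage cheese + kidney beans with both tight: 1.269 servings and 3.16 servings → $2.75.
cottage cheese + banana with both targets exact would need a negative amount; discard.
cottage cheese + hummus with both tight: 0.9792 servings and 3.559 servings → $3.27.
kidney beans + banana with both tight: 2.255 servings and 10.95 servings → $4.52.
kidney beans + hummus: the both-tight solution has a negative serving — not a feasible corner.
banana + hummus with both tight: 9.038 servings and 2.718 servings → $4.61.
The minimum over all feasible corners is $2.75.

$2.75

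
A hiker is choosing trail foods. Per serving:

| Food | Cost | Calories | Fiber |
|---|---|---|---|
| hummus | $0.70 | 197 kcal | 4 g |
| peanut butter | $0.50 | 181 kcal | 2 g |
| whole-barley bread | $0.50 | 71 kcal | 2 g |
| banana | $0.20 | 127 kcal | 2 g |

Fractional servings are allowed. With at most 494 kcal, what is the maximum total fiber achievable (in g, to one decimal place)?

Fiber per kcal: whole-barley bread 0.02817, hummus 0.0203, banana 0.01575, peanut butter 0.01105.
With no serving limits, spend the whole calories allowance on whole-barley bread: 494 kcal / 71 kcal × 2 g = 13.9 g.

13.9 g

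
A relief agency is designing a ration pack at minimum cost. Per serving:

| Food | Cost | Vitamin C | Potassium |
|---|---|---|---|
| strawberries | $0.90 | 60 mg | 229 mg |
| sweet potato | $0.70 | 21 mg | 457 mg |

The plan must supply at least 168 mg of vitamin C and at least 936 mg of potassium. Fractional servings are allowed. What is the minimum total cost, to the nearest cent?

This is a tiny linear program; its minimum lies at a vertex of the feasible set. List the vertices and price them.
strawberries only: max(168/60, 936/229) = 4.087 servings → $3.68.
sweet potato only: max(168/21, 936/457) = 8 servings → $5.60.
strawberries + sweet potato with both tight: 2.526 servings and 0.7823 servings → $2.82.
Cheapest feasible corner: $2.82.

$2.82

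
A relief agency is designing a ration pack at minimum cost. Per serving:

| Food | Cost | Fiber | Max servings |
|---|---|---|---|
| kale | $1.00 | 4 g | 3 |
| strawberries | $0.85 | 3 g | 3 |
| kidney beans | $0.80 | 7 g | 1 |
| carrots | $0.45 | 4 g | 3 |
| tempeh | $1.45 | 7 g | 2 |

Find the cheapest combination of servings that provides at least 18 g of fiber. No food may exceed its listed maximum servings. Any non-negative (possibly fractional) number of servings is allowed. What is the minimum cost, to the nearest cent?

Cost per g of fiber: carrots $0.1125, kidney beans $0.1143, tempeh $0.2071, kale $0.2500, strawberries $0.2833.
Take 3 servings of carrots: +12.0 g fiber for $1.35 (total $1.35, still need 6.0 g).
Take 0.8571 servings of kidney beans: +6.0 g fiber for $0.69 (total $2.04, still need 0.0 g).
Filling from the cheapest source first is optimal under one linear minimum: $2.04.

$2.04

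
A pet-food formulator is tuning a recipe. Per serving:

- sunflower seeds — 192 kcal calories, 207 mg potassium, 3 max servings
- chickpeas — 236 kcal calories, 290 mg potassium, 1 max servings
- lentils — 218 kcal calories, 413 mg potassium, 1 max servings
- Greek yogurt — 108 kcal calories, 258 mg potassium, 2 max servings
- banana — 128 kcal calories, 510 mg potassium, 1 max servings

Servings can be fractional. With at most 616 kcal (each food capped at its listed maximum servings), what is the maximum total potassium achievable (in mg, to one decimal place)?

Potassium per kcal: banana 3.984, Greek yogurt 2.389, lentils 1.894, chickpeas 1.229, sunflower seeds 1.078.
Take 1 serving of banana: uses 128 kcal, +510.0 mg potassium (running total 510.0 mg).
Take 2 servings of Greek yogurt: uses 216 kcal, +516.0 mg potassium (running total 1026.0 mg).
Take 1 serving of lentils: uses 218 kcal, +413.0 mg potassium (running total 1439.0 mg).
Take 0.2288 servings of chickpeas: uses 54 kcal, +66.4 mg potassium (running total 1505.4 mg).
Filling greedily by potassium-per-kcal is optimal for one linear limit, giving 1505.4 mg.

1505.4 mg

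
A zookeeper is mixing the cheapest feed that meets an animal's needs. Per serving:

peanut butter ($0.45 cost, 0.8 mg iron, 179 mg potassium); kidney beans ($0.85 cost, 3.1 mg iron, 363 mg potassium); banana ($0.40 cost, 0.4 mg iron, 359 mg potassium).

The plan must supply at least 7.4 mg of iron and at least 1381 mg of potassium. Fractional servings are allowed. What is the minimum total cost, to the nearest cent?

$2.51

With two linear requirements the optimum uses one or two foods; enumerate the corners.
peanut butter only: max(7.4/0.8, 1381/179) = 9.25 servings → $4.16.
kidney beans only: max(7.4/3.1, 1381/363) = 3.804 servings → $3.23.
banana only: max(7.4/0.4, 1381/359) = 18.5 servings → $7.40.
peanut butter + kidney beans with both tight: 6.03 servings and 0.831 servings → $3.42.
peanut butter + banana: intersection lies outside the first quadrant.
kidney beans + banana with both tight: 2.174 servings and 1.648 servings → $2.51.
The minimum over all feasible corners is $2.51.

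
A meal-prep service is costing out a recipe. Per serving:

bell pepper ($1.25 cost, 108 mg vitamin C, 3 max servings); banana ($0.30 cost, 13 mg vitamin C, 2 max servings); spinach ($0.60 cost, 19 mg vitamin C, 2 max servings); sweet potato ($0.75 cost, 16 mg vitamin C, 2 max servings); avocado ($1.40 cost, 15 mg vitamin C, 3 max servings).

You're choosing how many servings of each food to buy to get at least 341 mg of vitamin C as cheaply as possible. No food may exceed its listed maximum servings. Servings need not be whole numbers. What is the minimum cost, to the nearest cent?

$4.14

Cost per mg of vitamin C: bell pepper $0.0116, banana $0.0231, spinach $0.0316, sweet potato $0.0469, avocado $0.0933.
Take 3 servings of bell pepper: +324.0 mg vitamin C for $3.75 (total $3.75, still need 17.0 mg).
Take 1.308 servings of banana: +17.0 mg vitamin C for $0.39 (total $4.14, still need 0.0 mg).
Greedy by cheapest-per-mg is optimal for a single linear constraint, so the minimum cost is $4.14.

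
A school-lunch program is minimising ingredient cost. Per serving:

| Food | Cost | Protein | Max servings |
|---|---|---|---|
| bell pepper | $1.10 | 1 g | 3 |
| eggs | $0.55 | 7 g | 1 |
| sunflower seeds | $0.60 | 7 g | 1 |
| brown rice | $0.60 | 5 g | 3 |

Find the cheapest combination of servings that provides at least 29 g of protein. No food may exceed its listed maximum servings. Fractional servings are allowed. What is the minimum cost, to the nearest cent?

$2.95

Cost per g of protein: eggs $0.0786, sunflower seeds $0.0857, brown rice $0.1200, bell pepper $1.1000.
Take 1 serving of eggs: +7.0 g protein for $0.55 (total $0.55, still need 22.0 g).
Take 1 serving of sunflower seeds: +7.0 g protein for $0.60 (total $1.15, still need 15.0 g).
Take 3 servings of brown rice: +15.0 g protein for $1.80 (total $2.95, still need 0.0 g).
Filling from the cheapest source first is optimal under one linear minimum: $2.95.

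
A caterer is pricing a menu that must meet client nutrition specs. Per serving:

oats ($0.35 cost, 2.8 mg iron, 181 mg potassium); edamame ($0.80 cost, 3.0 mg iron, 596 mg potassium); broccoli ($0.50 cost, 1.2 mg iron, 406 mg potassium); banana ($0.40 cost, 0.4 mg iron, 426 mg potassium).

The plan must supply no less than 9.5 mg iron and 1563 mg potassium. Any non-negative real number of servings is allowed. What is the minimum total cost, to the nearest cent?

$2.02

An LP optimum is at a vertex; with two nutrient constraints at most two foods are used. Check each candidate.
oats only: max(9.5/2.8, 1563/181) = 8.635 servings → $3.02.
edamame only: max(9.5/3.0, 1563/596) = 3.167 servings → $2.53.
broccoli only: max(9.5/1.2, 1563/406) = 7.917 servings → $3.96.
banana only: max(9.5/0.4, 1563/426) = 23.75 servings → $9.50.
oats + edamame with both tight: 0.8643 servings and 2.36 servings → $2.19.
oats + broccoli with both tight: 2.155 servings and 2.889 servings → $2.20.
oats + banana with both tight: 3.054 servings and 2.371 servings → $2.02.
edamame + broccoli: the both-tight solution has a negative serving — not a feasible corner.
edamame + banana: the both-tight solution has a negative serving — not a feasible corner.
broccoli + banana: the both-tight solution has a negative serving — not a feasible corner.
The minimum over all feasible corners is $2.02.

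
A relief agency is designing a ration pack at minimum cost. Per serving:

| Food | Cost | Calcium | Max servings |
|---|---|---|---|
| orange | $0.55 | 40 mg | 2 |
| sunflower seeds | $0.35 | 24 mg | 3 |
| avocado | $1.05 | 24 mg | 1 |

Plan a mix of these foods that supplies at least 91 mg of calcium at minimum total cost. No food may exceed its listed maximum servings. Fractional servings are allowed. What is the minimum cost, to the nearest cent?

$1.26

Cost per mg of calcium: orange $0.0138, sunflower seeds $0.0146, avocado $0.0437.
Take 2 servings of orange: +80.0 mg calcium for $1.10 (total $1.10, still need 11.0 mg).
Take 0.4583 servings of sunflower seeds: +11.0 mg calcium for $0.16 (total $1.26, still need 0.0 mg).
Greedy by cheapest-per-mg is optimal for a single linear constraint, so the minimum cost is $1.26.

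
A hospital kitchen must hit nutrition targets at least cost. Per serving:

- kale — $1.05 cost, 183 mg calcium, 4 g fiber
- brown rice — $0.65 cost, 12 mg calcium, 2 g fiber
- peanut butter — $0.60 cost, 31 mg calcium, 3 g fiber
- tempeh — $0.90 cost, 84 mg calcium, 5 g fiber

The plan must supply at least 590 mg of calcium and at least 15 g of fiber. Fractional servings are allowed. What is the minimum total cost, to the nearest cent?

$3.66

For a min-cost LP with two ≥-constraints, a basic feasible solution has at most two positive variables.
kale only: max(590/183, 15/4) = 3.75 servings → $3.94.
brown rice only: max(590/12, 15/2) = 49.17 servings → $31.96.
peanut butter only: max(590/31, 15/3) = 19.03 servings → $11.42.
tempeh only: max(590/84, 15/5) = 7.024 servings → $6.32.
kale + brown rice with both tight: 3.145 servings and 1.211 servings → $4.09.
kale + peanut butter with both tight: 3.071 servings and 0.9059 servings → $3.77.
kale + tempeh with both tight: 2.919 servings and 0.6649 servings → $3.66.
brown rice + peanut butter: the both-tight solution has a negative serving — not a feasible corner.
brown rice + tempeh: the both-tight solution has a negative serving — not a feasible corner.
peanut butter + tempeh: the both-tight solution has a negative serving — not a feasible corner.
Cheapest feasible corner: $3.66.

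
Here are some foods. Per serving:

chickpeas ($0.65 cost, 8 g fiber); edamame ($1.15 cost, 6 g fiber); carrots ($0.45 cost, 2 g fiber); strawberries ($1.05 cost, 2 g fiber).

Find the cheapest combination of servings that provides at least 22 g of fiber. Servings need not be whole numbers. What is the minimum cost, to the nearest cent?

$1.79

Cost per g of fiber: chickpeas $0.0813, edamame $0.1917, carrots $0.2250, strawberries $0.5250.
With no serving limits, use only chickpeas: 22 g / 8 g = 2.75 servings × $0.65 = $1.79.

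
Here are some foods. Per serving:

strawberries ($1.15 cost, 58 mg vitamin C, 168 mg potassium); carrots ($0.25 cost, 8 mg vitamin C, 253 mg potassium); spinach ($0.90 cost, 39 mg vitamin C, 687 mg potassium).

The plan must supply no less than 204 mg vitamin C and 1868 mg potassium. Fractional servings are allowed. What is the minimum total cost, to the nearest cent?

An LP optimum is at a vertex; with two nutrient constraints at most two foods are used. Check each candidate.
strawberries only: max(204/58, 1868/168) = 11.12 servings → $12.79.
carrots only: max(204/8, 1868/253) = 25.5 servings → $6.38.
spinach only: max(204/39, 1868/687) = 5.231 servings → $4.71.
strawberries + carrots with both tight: 2.751 servings and 5.557 servings → $4.55.
strawberries + spinach with both tight: 2.021 servings and 2.225 servings → $4.33.
carrots + spinach: the both-tight solution has a negative serving — not a feasible corner.
The minimum over all feasible corners is $4.33.

$4.33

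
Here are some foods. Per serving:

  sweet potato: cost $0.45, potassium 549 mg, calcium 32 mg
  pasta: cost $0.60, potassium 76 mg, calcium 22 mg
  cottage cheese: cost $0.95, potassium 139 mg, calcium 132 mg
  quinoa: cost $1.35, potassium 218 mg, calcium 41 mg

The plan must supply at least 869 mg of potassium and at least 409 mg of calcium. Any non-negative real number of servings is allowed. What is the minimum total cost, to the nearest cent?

$3.13

Two binding constraints pin down two serving amounts, so the optimal mix uses at most two foods. The candidates are each food alone (scaled to the tighter of potassium/calcium) and each pair with both constraints tight.
sweet potato only: max(869/549, 409/32) = 12.78 servings → $5.75.
pasta only: max(869/76, 409/22) = 18.59 servings → $11.15.
cottage cheese only: max(869/139, 409/132) = 6.252 servings → $5.94.
quinoa only: max(869/218, 409/41) = 9.976 servings → $13.47.
sweet potato + pasta: the both-tight solution has a negative serving — not a feasible corner.
sweet potato + cottage cheese with both tight: 0.8506 servings and 2.892 servings → $3.13.
sweet potato + quinoa with both targets exact would need a negative amount; discard.
pasta + cottage cheese with both tight: 8.296 servings and 1.716 servings → $6.61.
pasta + quinoa: the both-tight solution has a negative serving — not a feasible corner.
cottage cheese + quinoa with both tight: 2.32 servings and 2.507 servings → $5.59.
Cheapest feasible corner: $3.13.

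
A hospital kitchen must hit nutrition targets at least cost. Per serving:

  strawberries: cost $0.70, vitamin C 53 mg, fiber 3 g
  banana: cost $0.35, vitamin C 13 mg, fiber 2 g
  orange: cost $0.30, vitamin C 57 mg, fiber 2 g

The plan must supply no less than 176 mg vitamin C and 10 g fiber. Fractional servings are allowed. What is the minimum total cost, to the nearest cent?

$1.50

At the optimum either one food covers both requirements or two foods hit both targets exactly; no other combination can be cheaper.
strawberries only: max(176/53, 10/3) = 3.333 servings → $2.33.
banana only: max(176/13, 10/2) = 13.54 servings → $4.74.
orange only: max(176/57, 10/2) = 5 servings → $1.50.
strawberries + banana with both tight: 3.313 servings and 0.02985 servings → $2.33.
strawberries + orange: the both-tight solution has a negative serving — not a feasible corner.
banana + orange with both tight: 2.477 servings and 2.523 servings → $1.62.
The minimum over all feasible corners is $1.50.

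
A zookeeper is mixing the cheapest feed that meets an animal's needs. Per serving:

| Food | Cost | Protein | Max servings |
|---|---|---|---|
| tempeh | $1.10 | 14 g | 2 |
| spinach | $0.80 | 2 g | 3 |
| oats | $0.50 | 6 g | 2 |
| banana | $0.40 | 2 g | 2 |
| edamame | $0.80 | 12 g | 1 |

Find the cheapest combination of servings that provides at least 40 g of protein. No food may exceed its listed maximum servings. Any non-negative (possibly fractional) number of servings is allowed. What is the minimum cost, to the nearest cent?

Cost per g of protein: edamame $0.0667, tempeh $0.0786, oats $0.0833, banana $0.2000, spinach $0.4000.
Take 1 serving of edamame: +12.0 g protein for $0.80 (total $0.80, still need 28.0 g).
Take 2 servings of tempeh: +28.0 g protein for $2.20 (total $3.00, still need 0.0 g).
Greedy by cheapest-per-g is optimal for a single linear constraint, so the minimum cost is $3.00.

$3.00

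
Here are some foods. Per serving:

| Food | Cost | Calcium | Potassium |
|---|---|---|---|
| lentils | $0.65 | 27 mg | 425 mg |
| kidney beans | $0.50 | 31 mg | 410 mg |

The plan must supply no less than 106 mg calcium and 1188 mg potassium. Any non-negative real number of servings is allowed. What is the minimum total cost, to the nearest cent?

Check every corner: each single food scaled to meet both minima, and each pair solved so both constraints bind.
lentils only: max(106/27, 1188/425) = 3.926 servings → $2.55.
kidney beans only: max(106/31, 1188/410) = 3.419 servings → $1.71.
lentils + kidney beans: intersection lies outside the first quadrant.
Cheapest feasible corner: $1.71.

$1.71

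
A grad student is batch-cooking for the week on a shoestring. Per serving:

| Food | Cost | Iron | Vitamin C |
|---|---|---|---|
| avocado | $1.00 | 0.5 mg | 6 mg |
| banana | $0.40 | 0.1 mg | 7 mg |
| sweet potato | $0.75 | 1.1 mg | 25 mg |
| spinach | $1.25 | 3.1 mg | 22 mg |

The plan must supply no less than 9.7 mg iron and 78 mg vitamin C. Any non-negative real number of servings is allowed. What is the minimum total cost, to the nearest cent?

The cheapest plan sits at a corner of the feasible region — with two constraints it uses at most two foods.
avocado only: max(9.7/0.5, 78/6) = 19.4 servings → $19.40.
banana only: max(9.7/0.1, 78/7) = 97 servings → $38.80.
sweet potato only: max(9.7/1.1, 78/25) = 8.818 servings → $6.61.
spinach only: max(9.7/3.1, 78/22) = 3.545 servings → $4.43.
avocado + banana with both targets exact would need a negative amount; discard.
avocado + sweet potato: the both-tight solution has a negative serving — not a feasible corner.
avocado + spinach with both tight: 3.737 servings and 2.526 servings → $6.89.
banana + sweet potato: the both-tight solution has a negative serving — not a feasible corner.
banana + spinach with both tight: 1.456 servings and 3.082 servings → $4.44.
sweet potato + spinach with both tight: 0.5328 servings and 2.94 servings → $4.07.
So the least-cost plan costs $4.07.

$4.07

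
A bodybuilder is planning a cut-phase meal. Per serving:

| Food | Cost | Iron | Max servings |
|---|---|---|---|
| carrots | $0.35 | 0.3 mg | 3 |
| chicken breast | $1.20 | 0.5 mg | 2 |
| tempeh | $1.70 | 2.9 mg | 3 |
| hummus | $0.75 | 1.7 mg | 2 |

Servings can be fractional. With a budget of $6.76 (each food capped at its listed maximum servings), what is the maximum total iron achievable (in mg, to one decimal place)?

Iron per dollar: hummus 2.267, tempeh 1.706, carrots 0.8571, chicken breast 0.4167.
Take 2 servings of hummus: spends $1.50, +3.4 mg iron (running total 3.4 mg).
Take 3 servings of tempeh: spends $5.10, +8.7 mg iron (running total 12.1 mg).
Take 0.4571 servings of carrots: spends $0.16, +0.1 mg iron (running total 12.2 mg).
Filling greedily by iron-per-dollar is optimal for one linear limit, giving 12.2 mg.

12.2 mg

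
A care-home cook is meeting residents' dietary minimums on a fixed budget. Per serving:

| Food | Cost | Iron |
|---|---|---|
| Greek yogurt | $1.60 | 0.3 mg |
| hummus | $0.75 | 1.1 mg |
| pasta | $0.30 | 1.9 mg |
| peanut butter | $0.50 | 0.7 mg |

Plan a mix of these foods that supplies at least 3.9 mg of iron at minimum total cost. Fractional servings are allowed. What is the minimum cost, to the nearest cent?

Cost per mg of iron: pasta $0.1579, hummus $0.6818, peanut butter $0.7143, Greek yogurt $5.3333.
With no serving limits, use only pasta: 3.9 mg / 1.9 mg = 2.053 servings × $0.30 = $0.62.

$0.62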